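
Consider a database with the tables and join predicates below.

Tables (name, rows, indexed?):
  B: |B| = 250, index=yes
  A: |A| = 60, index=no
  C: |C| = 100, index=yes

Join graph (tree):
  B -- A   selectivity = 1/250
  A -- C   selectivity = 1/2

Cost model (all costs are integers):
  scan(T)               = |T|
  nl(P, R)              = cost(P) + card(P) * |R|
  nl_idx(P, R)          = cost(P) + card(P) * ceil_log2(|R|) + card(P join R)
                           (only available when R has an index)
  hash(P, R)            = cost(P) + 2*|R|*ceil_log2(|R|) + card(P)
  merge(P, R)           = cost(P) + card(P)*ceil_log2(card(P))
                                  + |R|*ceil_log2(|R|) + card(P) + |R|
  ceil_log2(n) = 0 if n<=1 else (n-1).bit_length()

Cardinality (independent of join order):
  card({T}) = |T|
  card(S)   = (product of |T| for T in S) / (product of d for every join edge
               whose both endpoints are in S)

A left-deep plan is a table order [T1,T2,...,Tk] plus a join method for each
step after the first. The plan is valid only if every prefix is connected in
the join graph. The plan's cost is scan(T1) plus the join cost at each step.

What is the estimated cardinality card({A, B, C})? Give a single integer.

Tables in S: A(60), B(250), C(100)
Edges inside S: B-A(d=250), A-C(d=2)
numerator = 60 * 250 * 100 = 1500000
denominator = 250 * 2 = 500
card(S) = 1500000 / 500 = 3000

3000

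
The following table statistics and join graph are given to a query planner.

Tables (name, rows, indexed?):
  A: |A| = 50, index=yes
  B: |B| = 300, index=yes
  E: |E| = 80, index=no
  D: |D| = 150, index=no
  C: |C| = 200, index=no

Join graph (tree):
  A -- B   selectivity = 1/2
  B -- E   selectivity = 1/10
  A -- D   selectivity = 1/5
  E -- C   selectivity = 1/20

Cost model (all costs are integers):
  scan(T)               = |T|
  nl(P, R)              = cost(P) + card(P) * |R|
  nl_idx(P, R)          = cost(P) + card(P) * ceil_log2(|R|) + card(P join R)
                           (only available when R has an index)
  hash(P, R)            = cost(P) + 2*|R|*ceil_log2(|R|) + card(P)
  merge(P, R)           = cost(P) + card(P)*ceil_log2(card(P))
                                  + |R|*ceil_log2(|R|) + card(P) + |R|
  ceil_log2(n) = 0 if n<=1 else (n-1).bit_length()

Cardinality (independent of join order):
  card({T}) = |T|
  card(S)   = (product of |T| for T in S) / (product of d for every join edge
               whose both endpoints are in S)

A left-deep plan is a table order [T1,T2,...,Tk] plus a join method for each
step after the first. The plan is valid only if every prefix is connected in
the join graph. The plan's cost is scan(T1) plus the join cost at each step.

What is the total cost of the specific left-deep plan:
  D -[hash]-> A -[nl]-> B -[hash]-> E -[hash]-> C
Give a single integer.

step 1: scan D: cost=150, card=150
step 2: join A via hash
    card(P join A) = 150*50/(5) = 1500
    cost = 150 + 2*50*6 + 150 = 900
step 3: join B via nl
    card(P join B) = 1500*300/(2) = 225000
    cost = 900 + 1500*300 = 450900
step 4: join E via hash
    card(P join E) = 225000*80/(10) = 1800000
    cost = 450900 + 2*80*7 + 225000 = 677020
step 5: join C via hash
    card(P join C) = 1800000*200/(20) = 18000000
    cost = 677020 + 2*200*8 + 1800000 = 2480220

2480220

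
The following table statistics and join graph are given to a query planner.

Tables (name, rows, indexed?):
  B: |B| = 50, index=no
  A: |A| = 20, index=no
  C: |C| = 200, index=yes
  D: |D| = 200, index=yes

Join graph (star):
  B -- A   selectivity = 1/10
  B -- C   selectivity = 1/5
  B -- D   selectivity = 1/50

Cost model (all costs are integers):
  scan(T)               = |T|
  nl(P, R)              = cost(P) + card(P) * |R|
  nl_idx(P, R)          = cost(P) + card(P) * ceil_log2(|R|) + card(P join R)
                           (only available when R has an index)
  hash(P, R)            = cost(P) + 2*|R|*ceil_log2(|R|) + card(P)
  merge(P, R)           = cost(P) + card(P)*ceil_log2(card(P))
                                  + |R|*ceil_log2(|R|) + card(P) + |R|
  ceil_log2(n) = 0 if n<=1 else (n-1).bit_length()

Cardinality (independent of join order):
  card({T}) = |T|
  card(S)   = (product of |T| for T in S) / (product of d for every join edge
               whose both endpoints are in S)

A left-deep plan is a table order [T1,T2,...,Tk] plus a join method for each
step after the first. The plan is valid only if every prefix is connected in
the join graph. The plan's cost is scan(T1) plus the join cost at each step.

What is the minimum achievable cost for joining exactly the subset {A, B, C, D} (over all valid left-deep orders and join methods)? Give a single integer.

4650

Selinger DP over subsets of {A,B,C,D}:
  {B}: scan cost=50, card=50
  {A}: scan cost=20, card=20
  {C}: scan cost=200, card=200
  {D}: scan cost=200, card=200
  {AB}: card=100; try (A,hash)→300, (B,merge)→490, (A,merge)→520, (B,hash)→640, (B,nl)→1020, (A,nl)→1050; best=300 via (A,hash)
  {BC}: card=2000; try (B,hash)→1000, (C,merge)→2200, (B,merge)→2350, (C,nl_idx)→2450, (C,hash)→3300, (C,nl)→10050 …(+1); best=1000 via (B,hash)
  {BD}: card=200; try (D,nl_idx)→650, (B,hash)→1000, (D,merge)→2200, (B,merge)→2350, (D,hash)→3300, (D,nl)→10050 …(+1); best=650 via (D,nl_idx)
  {ABC}: card=4000; try (C,merge)→2900, (A,hash)→3200, (C,hash)→3600, (C,nl_idx)→5100, (C,nl)→20300, (A,merge)→25120 …(+1); best=2900 via (C,merge)
  {ABD}: card=400; try (A,hash)→1050, (D,nl_idx)→1500, (A,merge)→2570, (D,merge)→2900, (D,hash)→3600, (A,nl)→4650 …(+1); best=1050 via (A,hash)
  {BCD}: card=8000; try (C,hash)→4050, (C,merge)→4250, (D,hash)→6200, (C,nl_idx)→10250, (D,nl_idx)→25000, (D,merge)→26800 …(+2); best=4050 via (C,hash)
  {ABCD}: card=16000; try (C,hash)→4650, (C,merge)→6850, (D,hash)→10100, (A,hash)→12250, (C,nl_idx)→20250, (D,nl_idx)→50900 …(+5); best=4650 via (C,hash)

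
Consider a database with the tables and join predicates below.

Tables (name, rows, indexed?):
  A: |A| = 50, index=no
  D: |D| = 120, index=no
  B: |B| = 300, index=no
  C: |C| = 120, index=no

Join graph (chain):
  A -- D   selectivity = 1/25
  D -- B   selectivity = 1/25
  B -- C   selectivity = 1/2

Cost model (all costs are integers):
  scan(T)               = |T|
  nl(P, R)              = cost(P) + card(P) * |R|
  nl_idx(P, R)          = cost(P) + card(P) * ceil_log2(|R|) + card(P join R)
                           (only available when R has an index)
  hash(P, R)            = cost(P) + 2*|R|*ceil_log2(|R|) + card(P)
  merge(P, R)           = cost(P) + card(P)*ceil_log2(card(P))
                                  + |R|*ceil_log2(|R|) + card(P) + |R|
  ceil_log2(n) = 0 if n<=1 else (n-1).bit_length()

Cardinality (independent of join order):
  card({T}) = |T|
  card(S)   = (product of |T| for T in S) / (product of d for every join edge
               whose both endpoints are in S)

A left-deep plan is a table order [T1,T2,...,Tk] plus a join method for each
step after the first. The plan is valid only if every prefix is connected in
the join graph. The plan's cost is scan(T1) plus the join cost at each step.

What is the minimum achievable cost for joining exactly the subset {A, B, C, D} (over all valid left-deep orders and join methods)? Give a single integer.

8880

Selinger DP over subsets of {A,B,C,D}:
  {A}: scan cost=50, card=50
  {D}: scan cost=120, card=120
  {B}: scan cost=300, card=300
  {C}: scan cost=120, card=120
  {AD}: card=240; try (A,hash)→840, (D,merge)→1360, (A,merge)→1430, (D,hash)→1780, (D,nl)→6050, (A,nl)→6120; best=840 via (A,hash)
  {BD}: card=1440; try (D,hash)→2280, (B,merge)→4080, (D,merge)→4260, (B,hash)→5640, (B,nl)→36120, (D,nl)→36300; best=2280 via (D,hash)
  {BC}: card=18000; try (C,hash)→2280, (B,merge)→4080, (C,merge)→4260, (B,hash)→5640, (B,nl)→36120, (C,nl)→36300; best=2280 via (C,hash)
  {ABD}: card=2880; try (A,hash)→4320, (B,merge)→6000, (B,hash)→6480, (A,merge)→19910, (B,nl)→72840, (A,nl)→74280; best=4320 via (A,hash)
  {BCD}: card=86400; try (C,hash)→5400, (C,merge)→20520, (D,hash)→21960, (C,nl)→175080, (D,merge)→291240, (D,nl)→2162280; best=5400 via (C,hash)
  {ABCD}: card=172800; try (C,hash)→8880, (C,merge)→42720, (A,hash)→92400, (C,nl)→349920, (A,merge)→1560950, (A,nl)→4325400; best=8880 via (C,hash)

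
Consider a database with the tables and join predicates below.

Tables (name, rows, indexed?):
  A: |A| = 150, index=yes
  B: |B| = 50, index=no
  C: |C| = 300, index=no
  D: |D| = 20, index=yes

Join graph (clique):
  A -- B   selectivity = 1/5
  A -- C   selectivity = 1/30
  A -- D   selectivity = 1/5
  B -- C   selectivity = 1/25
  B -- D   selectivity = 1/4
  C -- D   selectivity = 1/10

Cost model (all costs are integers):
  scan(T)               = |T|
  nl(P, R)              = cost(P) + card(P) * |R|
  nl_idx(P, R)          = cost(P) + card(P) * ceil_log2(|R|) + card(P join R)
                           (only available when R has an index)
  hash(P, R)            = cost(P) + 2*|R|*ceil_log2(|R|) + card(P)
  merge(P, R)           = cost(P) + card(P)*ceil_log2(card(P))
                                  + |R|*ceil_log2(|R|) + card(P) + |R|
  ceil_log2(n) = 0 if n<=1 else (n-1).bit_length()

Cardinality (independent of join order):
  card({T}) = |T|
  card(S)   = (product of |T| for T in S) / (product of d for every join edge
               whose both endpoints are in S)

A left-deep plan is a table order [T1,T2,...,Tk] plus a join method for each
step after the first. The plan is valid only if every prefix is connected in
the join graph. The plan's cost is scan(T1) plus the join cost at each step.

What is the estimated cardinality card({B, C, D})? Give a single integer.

Tables in S: B(50), C(300), D(20)
Edges inside S: B-C(d=25), B-D(d=4), C-D(d=10)
numerator = 50 * 300 * 20 = 300000
denominator = 25 * 4 * 10 = 1000
card(S) = 300000 / 1000 = 300

300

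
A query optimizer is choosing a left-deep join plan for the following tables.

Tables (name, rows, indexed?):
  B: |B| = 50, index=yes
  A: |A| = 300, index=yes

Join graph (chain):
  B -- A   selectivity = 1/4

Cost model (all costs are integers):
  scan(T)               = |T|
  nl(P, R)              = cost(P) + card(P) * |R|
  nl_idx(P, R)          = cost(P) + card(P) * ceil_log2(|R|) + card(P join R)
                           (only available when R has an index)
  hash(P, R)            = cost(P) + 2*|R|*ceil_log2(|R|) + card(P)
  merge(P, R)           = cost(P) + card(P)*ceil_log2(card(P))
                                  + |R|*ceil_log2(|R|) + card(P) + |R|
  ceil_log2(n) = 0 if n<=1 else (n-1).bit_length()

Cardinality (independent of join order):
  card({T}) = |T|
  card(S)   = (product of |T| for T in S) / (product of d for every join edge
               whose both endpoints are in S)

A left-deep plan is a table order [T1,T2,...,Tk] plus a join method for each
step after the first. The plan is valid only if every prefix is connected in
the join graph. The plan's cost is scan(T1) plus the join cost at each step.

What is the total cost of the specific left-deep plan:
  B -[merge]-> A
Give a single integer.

3400

step 1: scan B: cost=50, card=50
step 2: join A via merge
    card(P join A) = 50*300/(4) = 3750
    cost = 50 + 50*6 + 300*9 + 50 + 300 = 3400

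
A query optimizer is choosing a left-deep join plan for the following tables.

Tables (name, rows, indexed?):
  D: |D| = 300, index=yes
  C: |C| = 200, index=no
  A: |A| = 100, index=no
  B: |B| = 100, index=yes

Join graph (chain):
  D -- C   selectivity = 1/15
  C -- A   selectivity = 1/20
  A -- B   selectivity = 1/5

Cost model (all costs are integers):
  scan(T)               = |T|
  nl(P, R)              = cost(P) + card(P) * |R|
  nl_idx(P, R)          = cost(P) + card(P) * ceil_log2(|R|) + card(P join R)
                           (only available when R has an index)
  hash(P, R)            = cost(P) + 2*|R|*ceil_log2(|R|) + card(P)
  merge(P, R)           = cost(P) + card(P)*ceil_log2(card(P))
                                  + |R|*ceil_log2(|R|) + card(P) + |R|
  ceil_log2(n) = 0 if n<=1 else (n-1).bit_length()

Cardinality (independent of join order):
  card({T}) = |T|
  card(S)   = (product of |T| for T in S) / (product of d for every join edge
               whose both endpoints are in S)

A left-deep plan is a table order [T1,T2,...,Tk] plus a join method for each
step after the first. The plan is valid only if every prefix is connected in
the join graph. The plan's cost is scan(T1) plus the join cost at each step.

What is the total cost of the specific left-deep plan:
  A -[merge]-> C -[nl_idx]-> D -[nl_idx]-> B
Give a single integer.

step 1: scan A: cost=100, card=100
step 2: join C via merge
    card(P join C) = 100*200/(20) = 1000
    cost = 100 + 100*7 + 200*8 + 100 + 200 = 2700
step 3: join D via nl_idx
    card(P join D) = 1000*300/(15) = 20000
    cost = 2700 + 1000*9 + 20000 = 31700
step 4: join B via nl_idx
    card(P join B) = 20000*100/(5) = 400000
    cost = 31700 + 20000*7 + 400000 = 571700

571700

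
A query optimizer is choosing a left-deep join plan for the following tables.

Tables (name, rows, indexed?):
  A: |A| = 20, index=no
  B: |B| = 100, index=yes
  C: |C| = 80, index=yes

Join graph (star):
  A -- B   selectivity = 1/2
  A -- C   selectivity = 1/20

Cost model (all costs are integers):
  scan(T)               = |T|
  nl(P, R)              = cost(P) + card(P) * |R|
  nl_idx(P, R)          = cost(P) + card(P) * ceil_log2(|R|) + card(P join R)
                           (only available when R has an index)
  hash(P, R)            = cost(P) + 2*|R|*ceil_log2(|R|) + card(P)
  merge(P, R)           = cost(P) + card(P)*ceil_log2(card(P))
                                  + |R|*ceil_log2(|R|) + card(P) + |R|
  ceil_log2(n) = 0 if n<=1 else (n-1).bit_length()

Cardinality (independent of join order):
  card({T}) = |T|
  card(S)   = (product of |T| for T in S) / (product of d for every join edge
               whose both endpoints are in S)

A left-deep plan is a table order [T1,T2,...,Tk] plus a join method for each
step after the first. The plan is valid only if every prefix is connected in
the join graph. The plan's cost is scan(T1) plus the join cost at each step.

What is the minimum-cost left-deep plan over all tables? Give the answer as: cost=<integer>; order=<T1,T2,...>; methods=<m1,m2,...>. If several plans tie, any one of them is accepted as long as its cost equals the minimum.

cost=1680; order=A,C,B; methods=nl_idx,merge

Selinger DP (subsets sized 1..n):
  {A}: scan cost=20, card=20
  {B}: scan cost=100, card=100
  {C}: scan cost=80, card=80
  {AB}: card=1000; try (A,hash)→400, (B,merge)→940, (A,merge)→1020, (B,nl_idx)→1160, (B,hash)→1440, (B,nl)→2020 …(+1); best=400 via (A,hash)
  {AC}: card=80; try (C,nl_idx)→240, (A,hash)→360, (C,merge)→780, (A,merge)→840, (C,hash)→1160, (C,nl)→1620 …(+1); best=240 via (C,nl_idx)
  {ABC}: card=4000; try (B,merge)→1680, (B,hash)→1720, (C,hash)→2520, (B,nl_idx)→4800, (B,nl)→8240, (C,nl_idx)→11400 …(+2); best=1680 via (B,merge)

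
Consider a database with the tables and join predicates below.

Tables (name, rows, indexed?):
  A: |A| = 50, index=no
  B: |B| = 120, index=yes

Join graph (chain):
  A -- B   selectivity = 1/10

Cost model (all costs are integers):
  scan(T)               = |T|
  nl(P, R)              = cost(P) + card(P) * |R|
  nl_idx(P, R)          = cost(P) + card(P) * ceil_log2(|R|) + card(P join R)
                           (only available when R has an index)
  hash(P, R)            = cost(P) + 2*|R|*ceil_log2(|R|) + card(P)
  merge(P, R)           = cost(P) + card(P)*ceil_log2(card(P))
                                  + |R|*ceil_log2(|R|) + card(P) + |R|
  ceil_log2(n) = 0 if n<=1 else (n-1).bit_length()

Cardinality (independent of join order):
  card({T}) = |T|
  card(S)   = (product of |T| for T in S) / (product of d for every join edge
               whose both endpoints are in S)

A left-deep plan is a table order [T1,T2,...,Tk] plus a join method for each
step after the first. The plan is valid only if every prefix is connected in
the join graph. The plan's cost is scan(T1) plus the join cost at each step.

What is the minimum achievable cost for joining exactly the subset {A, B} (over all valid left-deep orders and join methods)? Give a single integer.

840

Selinger DP over subsets of {A,B}:
  {A}: scan cost=50, card=50
  {B}: scan cost=120, card=120
  {AB}: card=600; try (A,hash)→840, (B,nl_idx)→1000, (B,merge)→1360, (A,merge)→1430, (B,hash)→1780, (B,nl)→6050 …(+1); best=840 via (A,hash)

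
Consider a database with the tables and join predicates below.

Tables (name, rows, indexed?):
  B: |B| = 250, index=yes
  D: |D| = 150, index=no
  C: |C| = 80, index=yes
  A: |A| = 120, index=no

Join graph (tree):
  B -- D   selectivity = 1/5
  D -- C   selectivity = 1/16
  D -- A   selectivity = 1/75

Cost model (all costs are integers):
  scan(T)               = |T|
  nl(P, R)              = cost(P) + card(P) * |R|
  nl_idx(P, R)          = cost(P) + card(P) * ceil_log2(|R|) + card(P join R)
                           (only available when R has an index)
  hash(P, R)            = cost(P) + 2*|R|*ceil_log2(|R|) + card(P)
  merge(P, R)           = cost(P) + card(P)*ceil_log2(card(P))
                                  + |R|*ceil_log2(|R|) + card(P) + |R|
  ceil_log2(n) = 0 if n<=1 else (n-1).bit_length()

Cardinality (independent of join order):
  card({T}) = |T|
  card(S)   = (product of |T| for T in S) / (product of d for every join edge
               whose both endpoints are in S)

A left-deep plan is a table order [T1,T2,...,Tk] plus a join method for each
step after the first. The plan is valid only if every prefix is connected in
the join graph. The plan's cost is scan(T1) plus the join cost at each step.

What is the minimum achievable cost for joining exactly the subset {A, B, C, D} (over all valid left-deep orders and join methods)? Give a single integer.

8540

Selinger DP over subsets of {A,B,C,D}:
  {B}: scan cost=250, card=250
  {D}: scan cost=150, card=150
  {C}: scan cost=80, card=80
  {A}: scan cost=120, card=120
  {BD}: card=7500; try (D,hash)→2900, (B,merge)→3750, (D,merge)→3850, (B,hash)→4300, (B,nl_idx)→8850, (B,nl)→37650 …(+1); best=2900 via (D,hash)
  {CD}: card=750; try (C,hash)→1420, (C,nl_idx)→1950, (D,merge)→2070, (C,merge)→2140, (D,hash)→2560, (D,nl)→12080 …(+1); best=1420 via (C,hash)
  {AD}: card=240; try (A,hash)→1980, (D,merge)→2430, (A,merge)→2460, (D,hash)→2640, (D,nl)→18120, (A,nl)→18150; best=1980 via (A,hash)
  {BCD}: card=37500; try (B,hash)→6170, (C,hash)→11520, (B,merge)→11920, (B,nl_idx)→44920, (C,nl_idx)→92900, (C,merge)→108540 …(+2); best=6170 via (B,hash)
  {ABD}: card=12000; try (B,hash)→6220, (B,merge)→6390, (A,hash)→12080, (B,nl_idx)→15900, (B,nl)→61980, (A,merge)→108860 …(+1); best=6220 via (B,hash)
  {ACD}: card=1200; try (C,hash)→3340, (A,hash)→3850, (C,merge)→4780, (C,nl_idx)→4860, (A,merge)→10630, (C,nl)→21180 …(+1); best=3340 via (C,hash)
  {ABCD}: card=60000; try (B,hash)→8540, (C,hash)→19340, (B,merge)→19990, (A,hash)→45350, (B,nl_idx)→72940, (C,nl_idx)→150220 …(+5); best=8540 via (B,hash)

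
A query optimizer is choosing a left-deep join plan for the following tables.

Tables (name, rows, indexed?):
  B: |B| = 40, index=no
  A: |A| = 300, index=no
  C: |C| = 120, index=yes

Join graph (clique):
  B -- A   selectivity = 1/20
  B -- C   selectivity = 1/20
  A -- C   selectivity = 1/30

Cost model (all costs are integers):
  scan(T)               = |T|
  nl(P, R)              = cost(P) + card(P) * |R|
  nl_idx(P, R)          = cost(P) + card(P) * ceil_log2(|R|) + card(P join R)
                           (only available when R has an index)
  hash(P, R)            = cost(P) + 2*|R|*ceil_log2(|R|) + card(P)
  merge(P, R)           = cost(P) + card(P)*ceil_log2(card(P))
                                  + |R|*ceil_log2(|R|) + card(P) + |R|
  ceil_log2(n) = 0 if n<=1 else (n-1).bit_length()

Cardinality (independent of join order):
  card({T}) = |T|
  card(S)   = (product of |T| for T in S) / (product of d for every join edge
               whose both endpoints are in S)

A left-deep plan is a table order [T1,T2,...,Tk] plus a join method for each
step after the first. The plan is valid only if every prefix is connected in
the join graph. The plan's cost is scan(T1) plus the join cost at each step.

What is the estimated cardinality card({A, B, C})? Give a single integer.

120

Tables in S: A(300), B(40), C(120)
Edges inside S: B-A(d=20), B-C(d=20), A-C(d=30)
numerator = 300 * 40 * 120 = 1440000
denominator = 20 * 20 * 30 = 12000
card(S) = 1440000 / 12000 = 120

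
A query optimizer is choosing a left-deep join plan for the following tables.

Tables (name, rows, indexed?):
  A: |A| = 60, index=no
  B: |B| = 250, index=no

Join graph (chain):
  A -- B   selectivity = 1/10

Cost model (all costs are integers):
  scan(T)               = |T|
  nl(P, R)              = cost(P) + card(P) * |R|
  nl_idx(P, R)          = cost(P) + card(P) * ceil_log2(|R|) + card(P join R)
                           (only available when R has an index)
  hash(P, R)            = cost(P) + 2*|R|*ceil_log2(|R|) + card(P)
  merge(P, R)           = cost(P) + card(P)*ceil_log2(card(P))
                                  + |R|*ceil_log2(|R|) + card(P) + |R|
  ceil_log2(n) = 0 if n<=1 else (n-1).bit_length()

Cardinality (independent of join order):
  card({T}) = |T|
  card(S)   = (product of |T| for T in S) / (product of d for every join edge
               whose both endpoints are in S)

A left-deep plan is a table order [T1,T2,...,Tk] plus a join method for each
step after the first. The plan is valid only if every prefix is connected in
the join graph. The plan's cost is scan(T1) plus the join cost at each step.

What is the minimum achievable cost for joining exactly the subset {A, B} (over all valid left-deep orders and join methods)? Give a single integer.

Selinger DP over subsets of {A,B}:
  {A}: scan cost=60, card=60
  {B}: scan cost=250, card=250
  {AB}: card=1500; try (A,hash)→1220, (B,merge)→2730, (A,merge)→2920, (B,hash)→4120, (B,nl)→15060, (A,nl)→15250; best=1220 via (A,hash)

1220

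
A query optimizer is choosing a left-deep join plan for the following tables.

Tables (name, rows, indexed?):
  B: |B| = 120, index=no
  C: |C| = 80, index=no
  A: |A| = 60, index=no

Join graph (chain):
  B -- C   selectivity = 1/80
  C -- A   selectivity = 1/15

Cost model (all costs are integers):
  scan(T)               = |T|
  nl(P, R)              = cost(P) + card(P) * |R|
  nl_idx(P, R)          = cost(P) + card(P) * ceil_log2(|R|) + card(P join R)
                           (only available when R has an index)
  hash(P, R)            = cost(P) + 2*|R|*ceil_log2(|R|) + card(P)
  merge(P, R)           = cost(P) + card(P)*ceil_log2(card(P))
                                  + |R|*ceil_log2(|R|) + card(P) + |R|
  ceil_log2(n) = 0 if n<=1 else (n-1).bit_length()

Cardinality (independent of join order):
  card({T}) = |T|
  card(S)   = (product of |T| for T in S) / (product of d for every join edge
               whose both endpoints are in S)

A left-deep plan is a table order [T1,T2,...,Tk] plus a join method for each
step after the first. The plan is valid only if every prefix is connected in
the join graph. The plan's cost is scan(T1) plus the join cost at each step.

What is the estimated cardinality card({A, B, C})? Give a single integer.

Tables in S: A(60), B(120), C(80)
Edges inside S: B-C(d=80), C-A(d=15)
numerator = 60 * 120 * 80 = 576000
denominator = 80 * 15 = 1200
card(S) = 576000 / 1200 = 480

480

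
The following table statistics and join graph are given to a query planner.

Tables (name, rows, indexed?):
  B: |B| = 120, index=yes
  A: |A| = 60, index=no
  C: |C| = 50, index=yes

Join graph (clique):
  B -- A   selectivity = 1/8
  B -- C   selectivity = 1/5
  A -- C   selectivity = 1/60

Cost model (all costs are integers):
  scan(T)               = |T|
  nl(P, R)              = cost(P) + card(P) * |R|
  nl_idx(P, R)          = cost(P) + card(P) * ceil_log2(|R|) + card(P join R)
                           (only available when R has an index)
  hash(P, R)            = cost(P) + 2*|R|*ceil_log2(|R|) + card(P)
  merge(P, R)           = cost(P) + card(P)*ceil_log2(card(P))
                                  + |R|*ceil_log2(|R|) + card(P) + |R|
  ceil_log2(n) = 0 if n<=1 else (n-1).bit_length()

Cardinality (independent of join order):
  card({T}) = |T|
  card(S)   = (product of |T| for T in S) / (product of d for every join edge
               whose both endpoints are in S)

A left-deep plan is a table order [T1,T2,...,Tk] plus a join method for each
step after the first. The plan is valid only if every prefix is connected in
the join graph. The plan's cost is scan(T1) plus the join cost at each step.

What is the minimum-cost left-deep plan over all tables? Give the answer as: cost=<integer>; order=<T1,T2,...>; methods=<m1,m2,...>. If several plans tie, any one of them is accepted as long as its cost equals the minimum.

cost=970; order=A,C,B; methods=nl_idx,nl_idx

Selinger DP (subsets sized 1..n):
  {B}: scan cost=120, card=120
  {A}: scan cost=60, card=60
  {C}: scan cost=50, card=50
  {AB}: card=900; try (A,hash)→960, (B,nl_idx)→1380, (B,merge)→1440, (A,merge)→1500, (B,hash)→1800, (B,nl)→7260 …(+1); best=960 via (A,hash)
  {BC}: card=1200; try (C,hash)→840, (B,merge)→1360, (C,merge)→1430, (B,nl_idx)→1600, (B,hash)→1780, (C,nl_idx)→2040 …(+2); best=840 via (C,hash)
  {AC}: card=50; try (C,nl_idx)→470, (C,hash)→720, (A,hash)→820, (A,merge)→820, (C,merge)→830, (A,nl)→3050 …(+1); best=470 via (C,nl_idx)
  {ABC}: card=150; try (B,nl_idx)→970, (B,merge)→1780, (B,hash)→2200, (C,hash)→2460, (A,hash)→2760, (B,nl)→6470 …(+5); best=970 via (B,nl_idx)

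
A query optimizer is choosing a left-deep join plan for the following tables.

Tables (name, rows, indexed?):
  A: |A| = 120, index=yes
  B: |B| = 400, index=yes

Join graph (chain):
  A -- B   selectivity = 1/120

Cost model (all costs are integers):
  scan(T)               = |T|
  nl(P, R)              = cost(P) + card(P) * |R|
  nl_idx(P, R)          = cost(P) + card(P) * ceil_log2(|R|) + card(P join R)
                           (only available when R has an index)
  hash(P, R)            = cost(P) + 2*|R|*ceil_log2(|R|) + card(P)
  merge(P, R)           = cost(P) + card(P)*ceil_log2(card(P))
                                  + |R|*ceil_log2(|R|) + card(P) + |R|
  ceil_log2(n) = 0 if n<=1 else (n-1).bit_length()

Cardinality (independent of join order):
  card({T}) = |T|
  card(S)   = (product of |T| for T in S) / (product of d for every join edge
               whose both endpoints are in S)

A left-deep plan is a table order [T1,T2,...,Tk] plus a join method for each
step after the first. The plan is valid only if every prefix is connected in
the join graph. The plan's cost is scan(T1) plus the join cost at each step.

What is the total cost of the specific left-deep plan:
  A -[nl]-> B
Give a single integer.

48120

step 1: scan A: cost=120, card=120
step 2: join B via nl
    card(P join B) = 120*400/(120) = 400
    cost = 120 + 120*400 = 48120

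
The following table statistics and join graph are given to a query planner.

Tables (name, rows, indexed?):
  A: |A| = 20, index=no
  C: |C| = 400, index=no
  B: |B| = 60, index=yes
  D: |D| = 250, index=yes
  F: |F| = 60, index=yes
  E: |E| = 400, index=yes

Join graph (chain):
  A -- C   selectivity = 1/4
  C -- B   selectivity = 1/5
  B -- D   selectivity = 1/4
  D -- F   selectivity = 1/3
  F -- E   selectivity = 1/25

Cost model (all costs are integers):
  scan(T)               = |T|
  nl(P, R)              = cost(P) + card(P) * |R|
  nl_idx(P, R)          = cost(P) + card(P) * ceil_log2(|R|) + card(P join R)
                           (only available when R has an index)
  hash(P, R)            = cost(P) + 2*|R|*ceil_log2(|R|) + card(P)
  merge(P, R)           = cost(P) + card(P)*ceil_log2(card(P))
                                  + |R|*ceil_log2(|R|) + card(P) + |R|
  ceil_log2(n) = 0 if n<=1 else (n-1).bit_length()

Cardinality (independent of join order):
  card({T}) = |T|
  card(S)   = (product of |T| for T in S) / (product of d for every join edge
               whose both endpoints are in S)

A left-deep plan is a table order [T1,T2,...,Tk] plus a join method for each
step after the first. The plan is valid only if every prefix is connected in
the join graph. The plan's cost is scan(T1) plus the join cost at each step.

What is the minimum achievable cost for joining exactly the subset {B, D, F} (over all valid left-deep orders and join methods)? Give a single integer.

Selinger DP over subsets of {B,D,F}:
  {B}: scan cost=60, card=60
  {D}: scan cost=250, card=250
  {F}: scan cost=60, card=60
  {BD}: card=3750; try (B,hash)→1220, (D,merge)→2730, (B,merge)→2920, (D,hash)→4120, (D,nl_idx)→4290, (B,nl_idx)→5500 …(+2); best=1220 via (B,hash)
  {DF}: card=5000; try (F,hash)→1220, (D,merge)→2730, (F,merge)→2920, (D,hash)→4120, (D,nl_idx)→5540, (F,nl_idx)→6750 …(+2); best=1220 via (F,hash)
  {BDF}: card=75000; try (F,hash)→5690, (B,hash)→6940, (F,merge)→50390, (B,merge)→71640, (F,nl_idx)→98720, (B,nl_idx)→106220 …(+2); best=5690 via (F,hash)

5690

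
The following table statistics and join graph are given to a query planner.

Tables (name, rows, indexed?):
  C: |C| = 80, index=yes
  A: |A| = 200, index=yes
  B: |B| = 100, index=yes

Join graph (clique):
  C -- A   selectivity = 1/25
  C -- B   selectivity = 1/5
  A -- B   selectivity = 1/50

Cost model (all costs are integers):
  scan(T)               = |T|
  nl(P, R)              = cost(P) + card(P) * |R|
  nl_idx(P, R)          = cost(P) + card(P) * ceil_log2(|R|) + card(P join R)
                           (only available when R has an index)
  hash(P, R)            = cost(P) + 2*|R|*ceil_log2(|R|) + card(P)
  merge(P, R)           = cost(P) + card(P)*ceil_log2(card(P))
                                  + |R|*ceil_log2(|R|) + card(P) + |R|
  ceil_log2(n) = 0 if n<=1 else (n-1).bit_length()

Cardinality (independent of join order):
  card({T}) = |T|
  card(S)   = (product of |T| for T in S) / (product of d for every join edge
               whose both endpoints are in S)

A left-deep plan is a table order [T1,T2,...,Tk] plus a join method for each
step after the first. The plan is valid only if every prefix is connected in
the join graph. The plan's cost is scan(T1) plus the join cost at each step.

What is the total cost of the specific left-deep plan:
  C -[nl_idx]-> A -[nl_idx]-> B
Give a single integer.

6096

step 1: scan C: cost=80, card=80
step 2: join A via nl_idx
    card(P join A) = 80*200/(25) = 640
    cost = 80 + 80*8 + 640 = 1360
step 3: join B via nl_idx
    card(P join B) = 640*100/(5*50) = 256
    cost = 1360 + 640*7 + 256 = 6096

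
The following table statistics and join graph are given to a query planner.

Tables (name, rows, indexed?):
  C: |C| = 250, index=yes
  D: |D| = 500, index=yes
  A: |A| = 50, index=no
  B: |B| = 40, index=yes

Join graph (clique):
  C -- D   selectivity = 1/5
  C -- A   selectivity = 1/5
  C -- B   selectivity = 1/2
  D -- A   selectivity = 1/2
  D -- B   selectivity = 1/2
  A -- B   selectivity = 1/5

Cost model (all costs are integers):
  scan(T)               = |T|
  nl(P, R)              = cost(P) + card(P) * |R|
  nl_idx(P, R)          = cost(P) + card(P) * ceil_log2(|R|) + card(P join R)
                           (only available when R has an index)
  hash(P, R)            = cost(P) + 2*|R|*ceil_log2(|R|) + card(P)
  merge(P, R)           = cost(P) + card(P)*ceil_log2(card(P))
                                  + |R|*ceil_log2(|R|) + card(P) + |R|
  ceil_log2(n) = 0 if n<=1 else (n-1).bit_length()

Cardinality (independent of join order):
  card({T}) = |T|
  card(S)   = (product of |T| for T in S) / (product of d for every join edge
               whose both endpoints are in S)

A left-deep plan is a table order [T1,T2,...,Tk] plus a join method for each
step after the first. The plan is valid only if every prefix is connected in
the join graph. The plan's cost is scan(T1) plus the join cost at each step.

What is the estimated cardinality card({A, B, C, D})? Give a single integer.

Tables in S: A(50), B(40), C(250), D(500)
Edges inside S: C-D(d=5), C-A(d=5), C-B(d=2), D-A(d=2), D-B(d=2), A-B(d=5)
numerator = 50 * 40 * 250 * 500 = 250000000
denominator = 5 * 5 * 2 * 2 * 2 * 5 = 1000
card(S) = 250000000 / 1000 = 250000

250000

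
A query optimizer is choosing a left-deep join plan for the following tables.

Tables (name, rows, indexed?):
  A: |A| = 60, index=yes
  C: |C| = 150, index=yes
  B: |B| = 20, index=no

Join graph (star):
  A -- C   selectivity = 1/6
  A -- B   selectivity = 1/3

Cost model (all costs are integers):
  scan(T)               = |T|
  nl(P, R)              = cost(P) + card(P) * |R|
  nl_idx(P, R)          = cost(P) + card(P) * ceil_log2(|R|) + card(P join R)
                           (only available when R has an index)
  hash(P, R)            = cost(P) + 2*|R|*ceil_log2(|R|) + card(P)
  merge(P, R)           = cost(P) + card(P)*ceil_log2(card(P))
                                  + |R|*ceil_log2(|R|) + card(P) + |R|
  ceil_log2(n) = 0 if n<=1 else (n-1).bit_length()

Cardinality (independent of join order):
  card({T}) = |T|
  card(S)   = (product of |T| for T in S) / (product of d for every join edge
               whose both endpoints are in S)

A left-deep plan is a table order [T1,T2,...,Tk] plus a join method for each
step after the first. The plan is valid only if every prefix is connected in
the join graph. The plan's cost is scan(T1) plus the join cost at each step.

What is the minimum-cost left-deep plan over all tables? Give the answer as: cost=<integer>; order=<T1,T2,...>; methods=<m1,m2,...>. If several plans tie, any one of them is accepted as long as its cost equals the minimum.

cost=2720; order=C,A,B; methods=hash,hash

Selinger DP (subsets sized 1..n):
  {A}: scan cost=60, card=60
  {C}: scan cost=150, card=150
  {B}: scan cost=20, card=20
  {AC}: card=1500; try (A,hash)→1020, (C,merge)→1830, (A,merge)→1920, (C,nl_idx)→2040, (C,hash)→2520, (A,nl_idx)→2550 …(+2); best=1020 via (A,hash)
  {AB}: card=400; try (B,hash)→320, (A,nl_idx)→540, (A,merge)→560, (B,merge)→600, (A,hash)→760, (A,nl)→1220 …(+1); best=320 via (B,hash)
  {ABC}: card=10000; try (B,hash)→2720, (C,hash)→3120, (C,merge)→5670, (C,nl_idx)→13520, (B,merge)→19140, (B,nl)→31020 …(+1); best=2720 via (B,hash)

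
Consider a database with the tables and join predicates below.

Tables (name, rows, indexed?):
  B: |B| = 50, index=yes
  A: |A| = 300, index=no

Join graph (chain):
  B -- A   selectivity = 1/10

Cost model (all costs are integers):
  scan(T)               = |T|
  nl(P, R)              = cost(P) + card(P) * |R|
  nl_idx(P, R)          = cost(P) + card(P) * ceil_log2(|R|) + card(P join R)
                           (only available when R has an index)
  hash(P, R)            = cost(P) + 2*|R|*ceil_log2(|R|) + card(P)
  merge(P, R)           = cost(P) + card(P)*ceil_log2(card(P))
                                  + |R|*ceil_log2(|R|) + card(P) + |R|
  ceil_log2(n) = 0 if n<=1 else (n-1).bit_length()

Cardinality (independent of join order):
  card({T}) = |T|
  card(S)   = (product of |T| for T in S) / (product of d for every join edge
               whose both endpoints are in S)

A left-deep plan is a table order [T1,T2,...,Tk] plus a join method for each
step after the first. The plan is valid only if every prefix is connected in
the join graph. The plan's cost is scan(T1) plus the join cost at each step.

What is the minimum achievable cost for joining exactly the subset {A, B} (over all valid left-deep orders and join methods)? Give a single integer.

1200

Selinger DP over subsets of {A,B}:
  {B}: scan cost=50, card=50
  {A}: scan cost=300, card=300
  {AB}: card=1500; try (B,hash)→1200, (A,merge)→3400, (B,nl_idx)→3600, (B,merge)→3650, (A,hash)→5500, (A,nl)→15050 …(+1); best=1200 via (B,hash)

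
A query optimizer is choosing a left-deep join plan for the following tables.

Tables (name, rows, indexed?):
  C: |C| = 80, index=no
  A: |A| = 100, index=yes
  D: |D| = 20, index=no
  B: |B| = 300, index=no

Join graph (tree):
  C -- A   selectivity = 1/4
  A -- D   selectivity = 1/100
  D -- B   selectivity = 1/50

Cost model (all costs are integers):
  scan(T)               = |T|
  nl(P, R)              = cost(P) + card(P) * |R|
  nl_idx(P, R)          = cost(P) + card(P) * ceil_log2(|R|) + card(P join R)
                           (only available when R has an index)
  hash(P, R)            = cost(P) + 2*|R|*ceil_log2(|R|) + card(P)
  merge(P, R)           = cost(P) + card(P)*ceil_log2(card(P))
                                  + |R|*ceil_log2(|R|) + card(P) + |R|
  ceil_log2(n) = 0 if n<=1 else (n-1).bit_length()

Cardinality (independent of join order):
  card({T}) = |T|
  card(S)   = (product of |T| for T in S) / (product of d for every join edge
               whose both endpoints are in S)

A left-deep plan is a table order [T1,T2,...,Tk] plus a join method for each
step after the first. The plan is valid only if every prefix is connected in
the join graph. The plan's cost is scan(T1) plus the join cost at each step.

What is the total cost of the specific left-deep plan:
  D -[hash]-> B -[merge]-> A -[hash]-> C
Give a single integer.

step 1: scan D: cost=20, card=20
step 2: join B via hash
    card(P join B) = 20*300/(50) = 120
    cost = 20 + 2*300*9 + 20 = 5440
step 3: join A via merge
    card(P join A) = 120*100/(100) = 120
    cost = 5440 + 120*7 + 100*7 + 120 + 100 = 7200
step 4: join C via hash
    card(P join C) = 120*80/(4) = 2400
    cost = 7200 + 2*80*7 + 120 = 8440

8440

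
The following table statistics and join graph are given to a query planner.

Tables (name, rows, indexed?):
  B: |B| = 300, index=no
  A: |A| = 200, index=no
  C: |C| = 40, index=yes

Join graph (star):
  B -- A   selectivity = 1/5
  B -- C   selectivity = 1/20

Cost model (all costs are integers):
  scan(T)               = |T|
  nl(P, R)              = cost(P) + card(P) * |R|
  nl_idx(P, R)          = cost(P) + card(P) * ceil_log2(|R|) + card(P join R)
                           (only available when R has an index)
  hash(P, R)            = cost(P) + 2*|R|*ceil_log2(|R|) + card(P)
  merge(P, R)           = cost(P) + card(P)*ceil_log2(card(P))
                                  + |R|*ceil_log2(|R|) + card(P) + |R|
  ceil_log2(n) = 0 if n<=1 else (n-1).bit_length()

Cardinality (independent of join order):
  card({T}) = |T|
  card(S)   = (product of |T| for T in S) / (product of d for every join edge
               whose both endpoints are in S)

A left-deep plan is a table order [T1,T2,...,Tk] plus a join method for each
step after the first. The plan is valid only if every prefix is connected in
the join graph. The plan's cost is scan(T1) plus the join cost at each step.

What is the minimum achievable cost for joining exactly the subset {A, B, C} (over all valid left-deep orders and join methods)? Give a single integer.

Selinger DP over subsets of {A,B,C}:
  {B}: scan cost=300, card=300
  {A}: scan cost=200, card=200
  {C}: scan cost=40, card=40
  {AB}: card=12000; try (A,hash)→3800, (B,merge)→5000, (A,merge)→5100, (B,hash)→5800, (B,nl)→60200, (A,nl)→60300; best=3800 via (A,hash)
  {BC}: card=600; try (C,hash)→1080, (C,nl_idx)→2700, (B,merge)→3320, (C,merge)→3580, (B,hash)→5480, (B,nl)→12040 …(+1); best=1080 via (C,hash)
  {ABC}: card=24000; try (A,hash)→4880, (A,merge)→9480, (C,hash)→16280, (C,nl_idx)→99800, (A,nl)→121080, (C,merge)→184080 …(+1); best=4880 via (A,hash)

4880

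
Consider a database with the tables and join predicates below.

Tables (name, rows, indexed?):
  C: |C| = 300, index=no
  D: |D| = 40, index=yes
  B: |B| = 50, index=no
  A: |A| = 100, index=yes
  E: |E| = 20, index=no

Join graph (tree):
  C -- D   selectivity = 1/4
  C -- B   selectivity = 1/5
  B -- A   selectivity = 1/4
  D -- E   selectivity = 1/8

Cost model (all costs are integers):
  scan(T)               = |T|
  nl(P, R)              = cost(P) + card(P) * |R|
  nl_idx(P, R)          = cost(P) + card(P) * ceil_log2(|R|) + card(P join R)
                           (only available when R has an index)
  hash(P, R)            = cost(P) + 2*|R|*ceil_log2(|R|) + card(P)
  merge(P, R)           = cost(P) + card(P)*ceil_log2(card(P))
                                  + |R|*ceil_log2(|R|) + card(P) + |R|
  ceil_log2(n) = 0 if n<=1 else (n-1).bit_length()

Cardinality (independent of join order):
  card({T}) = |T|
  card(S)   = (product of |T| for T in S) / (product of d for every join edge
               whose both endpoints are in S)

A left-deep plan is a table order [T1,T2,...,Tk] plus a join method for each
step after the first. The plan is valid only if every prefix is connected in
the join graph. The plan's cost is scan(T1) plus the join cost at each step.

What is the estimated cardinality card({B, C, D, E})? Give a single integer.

Tables in S: B(50), C(300), D(40), E(20)
Edges inside S: C-D(d=4), C-B(d=5), D-E(d=8)
numerator = 50 * 300 * 40 * 20 = 12000000
denominator = 4 * 5 * 8 = 160
card(S) = 12000000 / 160 = 75000

75000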